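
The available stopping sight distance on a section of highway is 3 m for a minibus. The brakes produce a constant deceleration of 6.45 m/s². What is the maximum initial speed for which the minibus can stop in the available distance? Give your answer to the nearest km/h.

Maximum speed ≈ 22 km/h

v²/(2a) = d ⇒ v = √(2 × 6.450 × 3) = √38.70 = 6.2209 m/s.
6.2209 m/s × 3.6 = 22.395 km/h.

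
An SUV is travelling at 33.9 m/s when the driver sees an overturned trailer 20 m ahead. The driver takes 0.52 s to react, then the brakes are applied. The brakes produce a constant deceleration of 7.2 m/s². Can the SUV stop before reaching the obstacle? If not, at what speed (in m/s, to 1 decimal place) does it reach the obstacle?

Reaction distance = 33.9000 × 0.52 = 17.628 m.
Braking distance needed to stop: v²/(2a) = 1149.210 / 14.400 = 79.806 m, so total needed = 17.628 + 79.806 = 97.434 m > 20 m — it cannot stop.
Distance remaining when braking begins: 20 − 17.628 = 2.372 m.
v² = v₀² − 2a·d = 1149.210 − 2 × 7.200 × 2.372 = 1115.053 m²/s².
v = √1115.053 = 33.392 m/s.

No — it strikes the obstacle at 33.4 m/s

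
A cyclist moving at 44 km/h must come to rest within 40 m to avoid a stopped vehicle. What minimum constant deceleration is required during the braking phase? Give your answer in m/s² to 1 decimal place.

Required deceleration ≈ 1.9 m/s²

44 km/h ÷ 3.6 = 12.2222 m/s.
v² = 2a·d ⇒ a = v²/(2d) = 12.2222² / (2 × 40.000) = 149.382 / 80.000 = 1.8673 m/s².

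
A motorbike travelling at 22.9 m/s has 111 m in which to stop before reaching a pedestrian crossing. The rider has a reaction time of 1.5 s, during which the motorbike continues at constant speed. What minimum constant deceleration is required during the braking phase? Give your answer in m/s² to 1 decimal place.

Distance covered during reaction = 22.9000 × 1.5 = 34.350 m.
Distance available for braking: 111 − 34.350 = 76.650 m.
v² = 2a·d ⇒ a = v²/(2d) = 22.9000² / (2 × 76.650) = 524.410 / 153.300 = 3.4208 m/s².

Required deceleration ≈ 3.4 m/s²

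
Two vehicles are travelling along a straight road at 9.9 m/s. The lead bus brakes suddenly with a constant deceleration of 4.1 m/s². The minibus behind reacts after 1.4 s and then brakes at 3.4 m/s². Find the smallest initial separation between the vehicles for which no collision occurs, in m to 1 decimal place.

Leader travels v²/(2a_L) = 98.010 / 8.200 = 11.952 m before stopping.
Follower covers v·t_r = 9.9000 × 1.4 = 13.860 m while reacting, then v²/(2a_F) = 98.010 / 6.800 = 14.413 m while braking, for a total of 13.860 + 14.413 = 28.273 m.
Since a_F ≤ a_L and the follower starts braking later, the follower is never slower than the leader, so the closest approach is when both have stopped.
Minimum gap = 28.273 − 11.952 = 16.321 m.

Minimum gap ≈ 16.3 m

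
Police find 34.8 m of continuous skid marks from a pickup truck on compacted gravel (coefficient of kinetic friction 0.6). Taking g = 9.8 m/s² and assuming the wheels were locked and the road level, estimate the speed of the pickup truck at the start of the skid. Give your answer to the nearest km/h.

Deceleration a = μg = 0.6 × 9.8 = 5.880 m/s².
v = √(2a·d) = √(2 × 5.880 × 34.8) = √409.248 = 20.2299 m/s.
= 20.2299 × 3.6 = 72.828 km/h.

Initial speed ≈ 73 km/h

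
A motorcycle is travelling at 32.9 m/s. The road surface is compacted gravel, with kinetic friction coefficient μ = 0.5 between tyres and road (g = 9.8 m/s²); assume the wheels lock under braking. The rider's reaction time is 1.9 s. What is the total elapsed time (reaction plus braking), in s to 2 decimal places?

Total time ≈ 8.61 s

a = μg = 0.5 × 9.8 = 4.900 m/s².
Braking time = v/a = 32.9000 / 4.900 = 6.714 s.
Total = 1.9 + 6.714 = 8.614 s.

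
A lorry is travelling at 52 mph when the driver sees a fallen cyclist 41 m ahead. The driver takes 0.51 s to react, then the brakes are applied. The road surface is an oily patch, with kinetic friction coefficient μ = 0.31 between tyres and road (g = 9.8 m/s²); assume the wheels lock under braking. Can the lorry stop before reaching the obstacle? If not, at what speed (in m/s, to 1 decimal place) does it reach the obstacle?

52 mph × 0.44704 = 23.2461 m/s.
a = μg = 0.31 × 9.8 = 3.038 m/s².
Reaction distance = 23.2461 × 0.51 = 11.856 m.
Braking distance needed to stop: v²/(2a) = 540.381 / 6.076 = 88.937 m, so total needed = 11.856 + 88.937 = 100.793 m > 41 m — it cannot stop.
Distance remaining when braking begins: 41 − 11.856 = 29.144 m.
v² = v₀² − 2a·d = 540.381 − 2 × 3.038 × 29.144 = 363.302 m²/s².
v = √363.302 = 19.060 m/s.

No — it strikes the obstacle at 19.1 m/s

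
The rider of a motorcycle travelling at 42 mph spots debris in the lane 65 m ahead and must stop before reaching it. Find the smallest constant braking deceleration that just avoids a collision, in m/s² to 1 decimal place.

42 mph × 0.44704 = 18.7757 m/s.
v² = 2a·d ⇒ a = v²/(2d) = 18.7757² / (2 × 65.000) = 352.527 / 130.000 = 2.7117 m/s².

Required deceleration ≈ 2.7 m/s²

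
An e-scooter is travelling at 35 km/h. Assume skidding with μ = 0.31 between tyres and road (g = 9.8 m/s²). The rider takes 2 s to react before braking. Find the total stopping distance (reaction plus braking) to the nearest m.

35 km/h ÷ 3.6 = 9.7222 m/s.
a = μg = 0.31 × 9.8 = 3.038 m/s².
Reaction distance = v·t_r = 9.7222 × 2 = 19.444 m.
Braking distance = v²/(2a) = 9.7222² / (2 × 3.038) = 94.521 / 6.076 = 15.556 m.
Total = 19.444 + 15.556 = 35.000 m.

Total stopping distance ≈ 35 m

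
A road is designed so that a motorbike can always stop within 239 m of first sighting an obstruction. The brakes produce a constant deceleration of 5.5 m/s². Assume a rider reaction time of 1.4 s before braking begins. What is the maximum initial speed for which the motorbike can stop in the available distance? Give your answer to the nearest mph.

Stopping distance: v·t_r + v²/(2a) = 239 with t_r = 1.4 s and a = 5.500 m/s².
So v² + 15.400 v − 2629.00 = 0.
Positive root: v = −a·t_r + √((a·t_r)² + 2a·d) = −7.700 + √(59.290 + 2629.00) = 44.1487 m/s.
44.1487 m/s ÷ 0.44704 = 98.758 mph.

Maximum speed ≈ 99 mph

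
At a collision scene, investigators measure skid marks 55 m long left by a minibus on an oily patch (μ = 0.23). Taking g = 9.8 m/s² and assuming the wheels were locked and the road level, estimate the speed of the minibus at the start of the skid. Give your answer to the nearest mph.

Deceleration a = μg = 0.23 × 9.8 = 2.254 m/s².
v = √(2a·d) = √(2 × 2.254 × 55) = √247.940 = 15.7461 m/s.
= 15.7461 ÷ 0.44704 = 35.223 mph.

Initial speed ≈ 35 mph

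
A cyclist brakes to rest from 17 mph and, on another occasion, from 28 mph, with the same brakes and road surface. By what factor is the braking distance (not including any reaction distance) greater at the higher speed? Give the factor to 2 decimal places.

Factor ≈ 2.71

Braking distance d = v²/(2a), so with a fixed, d ∝ v².
Factor = (28/17)² = 1.6471² = 2.7129.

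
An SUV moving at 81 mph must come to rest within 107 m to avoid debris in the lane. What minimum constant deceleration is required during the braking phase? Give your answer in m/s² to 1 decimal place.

Required deceleration ≈ 6.1 m/s²

81 mph × 0.44704 = 36.2102 m/s.
v² = 2a·d ⇒ a = v²/(2d) = 36.2102² / (2 × 107.000) = 1311.179 / 214.000 = 6.1270 m/s².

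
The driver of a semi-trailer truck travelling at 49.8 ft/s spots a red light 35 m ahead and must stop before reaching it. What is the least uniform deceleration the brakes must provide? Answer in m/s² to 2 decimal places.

49.8 ft/s × 0.3048 = 15.1790 m/s.
v² = 2a·d ⇒ a = v²/(2d) = 15.1790² / (2 × 35.000) = 230.402 / 70.000 = 3.2915 m/s².

Required deceleration ≈ 3.29 m/s²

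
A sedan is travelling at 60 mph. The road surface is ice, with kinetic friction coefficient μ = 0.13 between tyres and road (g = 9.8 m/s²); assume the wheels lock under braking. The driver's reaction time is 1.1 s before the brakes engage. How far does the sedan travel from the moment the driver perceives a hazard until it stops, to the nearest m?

Total stopping distance ≈ 312 m

60 mph × 0.44704 = 26.8224 m/s.
a = μg = 0.13 × 9.8 = 1.274 m/s².
Reaction distance = v·t_r = 26.8224 × 1.1 = 29.505 m.
Braking distance = v²/(2a) = 26.8224² / (2 × 1.274) = 719.441 / 2.548 = 282.355 m.
Total = 29.505 + 282.355 = 311.860 m.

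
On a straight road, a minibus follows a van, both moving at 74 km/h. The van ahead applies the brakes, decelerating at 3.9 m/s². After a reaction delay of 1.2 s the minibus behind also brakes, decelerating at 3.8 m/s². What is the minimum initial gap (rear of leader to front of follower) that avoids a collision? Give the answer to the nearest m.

74 km/h ÷ 3.6 = 20.5556 m/s.
Leader travels v²/(2a_L) = 422.533 / 7.800 = 54.171 m before stopping.
Follower covers v·t_r = 20.5556 × 1.2 = 24.667 m while reacting, then v²/(2a_F) = 422.533 / 7.600 = 55.596 m while braking, for a total of 24.667 + 55.596 = 80.263 m.
Since a_F ≤ a_L and the follower starts braking later, the follower is never slower than the leader, so the closest approach is when both have stopped.
Minimum gap = 80.263 − 54.171 = 26.092 m.

Minimum gap ≈ 26 m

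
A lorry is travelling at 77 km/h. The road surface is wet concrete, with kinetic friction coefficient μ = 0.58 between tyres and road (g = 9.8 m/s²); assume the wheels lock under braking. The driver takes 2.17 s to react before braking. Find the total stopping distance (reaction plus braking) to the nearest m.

Total stopping distance ≈ 87 m

77 km/h ÷ 3.6 = 21.3889 m/s.
a = μg = 0.58 × 9.8 = 5.684 m/s².
Reaction distance = v·t_r = 21.3889 × 2.17 = 46.414 m.
Braking distance = v²/(2a) = 21.3889² / (2 × 5.684) = 457.485 / 11.368 = 40.243 m.
Total = 46.414 + 40.243 = 86.657 m.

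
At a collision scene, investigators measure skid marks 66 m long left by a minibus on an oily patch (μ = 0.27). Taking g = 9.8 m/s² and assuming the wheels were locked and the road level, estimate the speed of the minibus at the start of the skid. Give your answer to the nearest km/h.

Initial speed ≈ 67 km/h

Deceleration a = μg = 0.27 × 9.8 = 2.646 m/s².
v = √(2a·d) = √(2 × 2.646 × 66) = √349.272 = 18.6888 m/s.
= 18.6888 × 3.6 = 67.280 km/h.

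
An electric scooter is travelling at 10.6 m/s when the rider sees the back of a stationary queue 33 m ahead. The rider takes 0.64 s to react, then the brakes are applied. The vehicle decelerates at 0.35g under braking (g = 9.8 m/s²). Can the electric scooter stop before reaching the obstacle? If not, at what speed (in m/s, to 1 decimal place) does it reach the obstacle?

a = 0.35 × 9.8 = 3.430 m/s².
Reaction distance = 10.6000 × 0.64 = 6.784 m.
Braking distance = v²/(2a) = 112.360 / 6.860 = 16.379 m.
Total stopping distance = 6.784 + 16.379 = 23.163 m, vs 33 m available — it stops with 33 − 23.163 = 9.837 m to spare.

Yes — it stops about 9.8 m short of the obstacle, so it never reaches it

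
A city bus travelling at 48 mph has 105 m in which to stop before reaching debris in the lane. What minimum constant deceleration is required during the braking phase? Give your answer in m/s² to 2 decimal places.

Required deceleration ≈ 2.19 m/s²

48 mph × 0.44704 = 21.4579 m/s.
v² = 2a·d ⇒ a = v²/(2d) = 21.4579² / (2 × 105.000) = 460.441 / 210.000 = 2.1926 m/s².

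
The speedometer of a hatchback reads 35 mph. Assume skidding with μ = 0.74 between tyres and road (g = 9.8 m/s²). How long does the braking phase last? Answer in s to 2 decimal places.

Braking time ≈ 2.16 s

35 mph × 0.44704 = 15.6464 m/s.
a = μg = 0.74 × 9.8 = 7.252 m/s².
Braking time = v/a = 15.6464 / 7.252 = 2.158 s.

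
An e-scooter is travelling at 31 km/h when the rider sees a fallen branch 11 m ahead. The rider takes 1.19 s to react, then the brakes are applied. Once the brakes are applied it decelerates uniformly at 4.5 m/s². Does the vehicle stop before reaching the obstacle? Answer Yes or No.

31 km/h ÷ 3.6 = 8.6111 m/s.
Reaction distance = 8.6111 × 1.19 = 10.247 m.
Braking distance = v²/(2a) = 74.151 / 9.000 = 8.239 m.
Total stopping distance = 10.247 + 8.239 = 18.486 m, vs 11 m available — it cannot stop in time and overshoots by 18.486 − 11 = 7.486 m.

No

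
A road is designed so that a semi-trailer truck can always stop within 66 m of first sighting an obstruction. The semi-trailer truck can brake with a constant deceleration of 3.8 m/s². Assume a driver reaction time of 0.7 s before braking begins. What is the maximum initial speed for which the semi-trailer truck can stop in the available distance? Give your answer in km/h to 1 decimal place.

Stopping distance: v·t_r + v²/(2a) = 66 with t_r = 0.7 s and a = 3.800 m/s².
So v² + 5.320 v − 501.60 = 0.
Positive root: v = −a·t_r + √((a·t_r)² + 2a·d) = −2.660 + √(7.076 + 501.60) = 19.8938 m/s.
19.8938 m/s × 3.6 = 71.618 km/h.

Maximum speed ≈ 71.6 km/h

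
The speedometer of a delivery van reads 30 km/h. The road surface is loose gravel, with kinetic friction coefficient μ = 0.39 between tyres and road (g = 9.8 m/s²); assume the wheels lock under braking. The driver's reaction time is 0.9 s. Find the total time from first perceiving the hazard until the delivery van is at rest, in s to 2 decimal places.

30 km/h ÷ 3.6 = 8.3333 m/s.
a = μg = 0.39 × 9.8 = 3.822 m/s².
Braking time = v/a = 8.3333 / 3.822 = 2.180 s.
Total = 0.9 + 2.180 = 3.080 s.

Total time ≈ 3.08 s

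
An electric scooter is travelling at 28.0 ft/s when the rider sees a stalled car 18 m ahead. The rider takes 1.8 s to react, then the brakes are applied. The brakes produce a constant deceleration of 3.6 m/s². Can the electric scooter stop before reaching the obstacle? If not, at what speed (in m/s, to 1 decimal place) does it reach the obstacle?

No — it strikes the obstacle at 7.3 m/s

28 ft/s × 0.3048 = 8.5344 m/s.
Reaction distance = 8.5344 × 1.8 = 15.362 m.
Braking distance needed to stop: v²/(2a) = 72.836 / 7.200 = 10.116 m, so total needed = 15.362 + 10.116 = 25.478 m > 18 m — it cannot stop.
Distance remaining when braking begins: 18 − 15.362 = 2.638 m.
v² = v₀² − 2a·d = 72.836 − 2 × 3.600 × 2.638 = 53.842 m²/s².
v = √53.842 = 7.338 m/s.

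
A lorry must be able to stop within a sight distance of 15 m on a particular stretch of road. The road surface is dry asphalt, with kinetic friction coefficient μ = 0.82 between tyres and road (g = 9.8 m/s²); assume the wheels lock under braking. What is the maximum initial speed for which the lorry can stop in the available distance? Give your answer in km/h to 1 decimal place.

a = μg = 0.82 × 9.8 = 8.036 m/s².
v²/(2a) = d ⇒ v = √(2 × 8.036 × 15) = √241.08 = 15.5268 m/s.
15.5268 m/s × 3.6 = 55.896 km/h.

Maximum speed ≈ 55.9 km/h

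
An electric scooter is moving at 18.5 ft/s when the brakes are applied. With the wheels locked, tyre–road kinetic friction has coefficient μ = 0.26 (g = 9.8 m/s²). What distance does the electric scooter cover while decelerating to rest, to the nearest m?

18.5 ft/s × 0.3048 = 5.6388 m/s.
a = μg = 0.26 × 9.8 = 2.548 m/s².
Braking distance = v²/(2a) = 5.6388² / (2 × 2.548) = 31.796 / 5.096 = 6.239 m.

Braking distance ≈ 6 m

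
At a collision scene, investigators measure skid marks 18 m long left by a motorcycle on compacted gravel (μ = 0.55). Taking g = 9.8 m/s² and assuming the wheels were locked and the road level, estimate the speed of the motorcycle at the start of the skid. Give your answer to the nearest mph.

Deceleration a = μg = 0.55 × 9.8 = 5.390 m/s².
v = √(2a·d) = √(2 × 5.390 × 18) = √194.040 = 13.9298 m/s.
= 13.9298 ÷ 0.44704 = 31.160 mph.

Initial speed ≈ 31 mph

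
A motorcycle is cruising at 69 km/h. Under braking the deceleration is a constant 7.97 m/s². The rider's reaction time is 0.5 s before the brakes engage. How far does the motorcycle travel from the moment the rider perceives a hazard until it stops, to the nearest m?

Total stopping distance ≈ 33 m

69 km/h ÷ 3.6 = 19.1667 m/s.
Reaction distance = v·t_r = 19.1667 × 0.5 = 9.583 m.
Braking distance = v²/(2a) = 19.1667² / (2 × 7.970) = 367.362 / 15.940 = 23.047 m.
Total = 9.583 + 23.047 = 32.630 m.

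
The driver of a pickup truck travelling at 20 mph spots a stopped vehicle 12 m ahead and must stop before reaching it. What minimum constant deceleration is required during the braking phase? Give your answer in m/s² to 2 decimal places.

Required deceleration ≈ 3.33 m/s²

20 mph × 0.44704 = 8.9408 m/s.
v² = 2a·d ⇒ a = v²/(2d) = 8.9408² / (2 × 12.000) = 79.938 / 24.000 = 3.3308 m/s².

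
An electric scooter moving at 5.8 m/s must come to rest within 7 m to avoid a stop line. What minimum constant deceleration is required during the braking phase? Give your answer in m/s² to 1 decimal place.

Required deceleration ≈ 2.4 m/s²

v² = 2a·d ⇒ a = v²/(2d) = 5.8000² / (2 × 7.000) = 33.640 / 14.000 = 2.4029 m/s².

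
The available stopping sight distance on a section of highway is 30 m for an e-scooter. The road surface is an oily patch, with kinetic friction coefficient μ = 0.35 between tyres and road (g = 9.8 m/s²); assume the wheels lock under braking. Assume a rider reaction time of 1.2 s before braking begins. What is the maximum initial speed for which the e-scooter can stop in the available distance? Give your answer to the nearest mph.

a = μg = 0.35 × 9.8 = 3.430 m/s².
Stopping distance: v·t_r + v²/(2a) = 30 with t_r = 1.2 s and a = 3.430 m/s².
So v² + 8.232 v − 205.80 = 0.
Positive root: v = −a·t_r + √((a·t_r)² + 2a·d) = −4.116 + √(16.941 + 205.80) = 10.8085 m/s.
10.8085 m/s ÷ 0.44704 = 24.178 mph.

Maximum speed ≈ 24 mph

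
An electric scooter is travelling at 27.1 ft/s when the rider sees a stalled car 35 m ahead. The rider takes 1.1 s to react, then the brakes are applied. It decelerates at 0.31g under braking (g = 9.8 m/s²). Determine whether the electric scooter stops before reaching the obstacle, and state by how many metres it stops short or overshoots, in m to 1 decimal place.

27.1 ft/s × 0.3048 = 8.2601 m/s.
a = 0.31 × 9.8 = 3.038 m/s².
Reaction distance = 8.2601 × 1.1 = 9.086 m.
Braking distance = v²/(2a) = 68.229 / 6.076 = 11.229 m.
Total stopping distance = 9.086 + 11.229 = 20.315 m, vs 35 m available — it stops with 35 − 20.315 = 14.685 m to spare.

Yes — it stops 14.7 m short of the obstacle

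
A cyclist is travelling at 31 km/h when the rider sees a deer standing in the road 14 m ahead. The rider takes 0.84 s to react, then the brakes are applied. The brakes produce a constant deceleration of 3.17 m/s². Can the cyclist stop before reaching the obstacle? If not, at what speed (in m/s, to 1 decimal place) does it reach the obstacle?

No — it strikes the obstacle at 5.6 m/s

31 km/h ÷ 3.6 = 8.6111 m/s.
Reaction distance = 8.6111 × 0.84 = 7.233 m.
Braking distance needed to stop: v²/(2a) = 74.151 / 6.340 = 11.696 m, so total needed = 7.233 + 11.696 = 18.929 m > 14 m — it cannot stop.
Distance remaining when braking begins: 14 − 7.233 = 6.767 m.
v² = v₀² − 2a·d = 74.151 − 2 × 3.170 × 6.767 = 31.248 m²/s².
v = √31.248 = 5.590 m/s.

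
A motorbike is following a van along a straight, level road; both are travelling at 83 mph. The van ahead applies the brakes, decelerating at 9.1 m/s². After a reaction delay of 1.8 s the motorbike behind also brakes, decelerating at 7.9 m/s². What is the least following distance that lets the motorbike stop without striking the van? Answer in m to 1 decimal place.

83 mph × 0.44704 = 37.1043 m/s.
Leader travels v²/(2a_L) = 1376.729 / 18.200 = 75.644 m before stopping.
Follower covers v·t_r = 37.1043 × 1.8 = 66.788 m while reacting, then v²/(2a_F) = 1376.729 / 15.800 = 87.135 m while braking, for a total of 66.788 + 87.135 = 153.923 m.
Since a_F ≤ a_L and the follower starts braking later, the follower is never slower than the leader, so the closest approach is when both have stopped.
Minimum gap = 153.923 − 75.644 = 78.279 m.

Minimum gap ≈ 78.3 m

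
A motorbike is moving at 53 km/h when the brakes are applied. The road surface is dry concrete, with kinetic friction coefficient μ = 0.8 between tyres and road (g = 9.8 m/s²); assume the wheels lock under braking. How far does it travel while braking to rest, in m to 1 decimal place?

53 km/h ÷ 3.6 = 14.7222 m/s.
a = μg = 0.8 × 9.8 = 7.840 m/s².
Braking distance = v²/(2a) = 14.7222² / (2 × 7.840) = 216.743 / 15.680 = 13.823 m.

Braking distance ≈ 13.8 m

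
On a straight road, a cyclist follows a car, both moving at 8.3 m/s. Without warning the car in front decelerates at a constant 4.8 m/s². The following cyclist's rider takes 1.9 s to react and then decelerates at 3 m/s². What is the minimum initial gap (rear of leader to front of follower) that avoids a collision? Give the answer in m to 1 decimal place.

Minimum gap ≈ 20.1 m

Leader travels v²/(2a_L) = 68.890 / 9.600 = 7.176 m before stopping.
Follower covers v·t_r = 8.3000 × 1.9 = 15.770 m while reacting, then v²/(2a_F) = 68.890 / 6.000 = 11.482 m while braking, for a total of 15.770 + 11.482 = 27.252 m.
Since a_F ≤ a_L and the follower starts braking later, the follower is never slower than the leader, so the closest approach is when both have stopped.
Minimum gap = 27.252 − 7.176 = 20.076 m.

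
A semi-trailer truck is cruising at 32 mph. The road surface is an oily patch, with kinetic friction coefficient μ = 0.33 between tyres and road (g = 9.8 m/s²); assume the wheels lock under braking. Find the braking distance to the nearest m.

32 mph × 0.44704 = 14.3053 m/s.
a = μg = 0.33 × 9.8 = 3.234 m/s².
Braking distance = v²/(2a) = 14.3053² / (2 × 3.234) = 204.642 / 6.468 = 31.639 m.

Braking distance ≈ 32 m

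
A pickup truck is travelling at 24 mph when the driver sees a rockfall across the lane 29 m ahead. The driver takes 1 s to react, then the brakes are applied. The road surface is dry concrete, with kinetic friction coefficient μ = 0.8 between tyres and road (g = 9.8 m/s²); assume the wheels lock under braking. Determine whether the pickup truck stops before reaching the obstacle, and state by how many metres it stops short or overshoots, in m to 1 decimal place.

24 mph × 0.44704 = 10.7290 m/s.
a = μg = 0.8 × 9.8 = 7.840 m/s².
Reaction distance = 10.7290 × 1 = 10.729 m.
Braking distance = v²/(2a) = 115.111 / 15.680 = 7.341 m.
Total stopping distance = 10.729 + 7.341 = 18.070 m, vs 29 m available — it stops with 29 − 18.070 = 10.930 m to spare.

Yes — it stops 10.9 m short of the obstacle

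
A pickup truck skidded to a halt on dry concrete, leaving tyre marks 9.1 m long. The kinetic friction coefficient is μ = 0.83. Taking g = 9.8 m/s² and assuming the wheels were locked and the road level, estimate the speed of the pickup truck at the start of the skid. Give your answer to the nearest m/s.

Initial speed ≈ 12 m/s

Deceleration a = μg = 0.83 × 9.8 = 8.134 m/s².
v = √(2a·d) = √(2 × 8.134 × 9.1) = √148.039 = 12.1671 m/s.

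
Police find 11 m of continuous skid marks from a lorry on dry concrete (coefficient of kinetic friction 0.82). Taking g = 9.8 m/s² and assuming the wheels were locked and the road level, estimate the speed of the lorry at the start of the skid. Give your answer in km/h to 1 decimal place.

Initial speed ≈ 47.9 km/h

Deceleration a = μg = 0.82 × 9.8 = 8.036 m/s².
v = √(2a·d) = √(2 × 8.036 × 11) = √176.792 = 13.2963 m/s.
= 13.2963 × 3.6 = 47.867 km/h.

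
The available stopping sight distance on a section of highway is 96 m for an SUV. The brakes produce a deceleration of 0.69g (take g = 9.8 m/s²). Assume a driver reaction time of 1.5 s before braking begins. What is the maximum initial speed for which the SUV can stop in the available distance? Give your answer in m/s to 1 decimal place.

Maximum speed ≈ 27.3 m/s

a = 0.69 × 9.8 = 6.762 m/s².
Stopping distance: v·t_r + v²/(2a) = 96 with t_r = 1.5 s and a = 6.762 m/s².
So v² + 20.286 v − 1298.30 = 0.
Positive root: v = −a·t_r + √((a·t_r)² + 2a·d) = −10.143 + √(102.880 + 1298.30) = 27.2893 m/s.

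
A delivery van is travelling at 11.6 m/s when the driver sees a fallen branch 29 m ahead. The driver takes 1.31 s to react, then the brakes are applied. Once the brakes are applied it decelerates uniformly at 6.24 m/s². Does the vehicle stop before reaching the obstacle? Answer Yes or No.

Reaction distance = 11.6000 × 1.31 = 15.196 m.
Braking distance = v²/(2a) = 134.560 / 12.480 = 10.782 m.
Total stopping distance = 15.196 + 10.782 = 25.978 m, vs 29 m available — it stops with 29 − 25.978 = 3.022 m to spare.

Yes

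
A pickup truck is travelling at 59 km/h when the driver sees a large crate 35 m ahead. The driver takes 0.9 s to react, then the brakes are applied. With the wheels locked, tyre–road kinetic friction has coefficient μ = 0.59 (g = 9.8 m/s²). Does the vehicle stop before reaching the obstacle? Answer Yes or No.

No

59 km/h ÷ 3.6 = 16.3889 m/s.
a = μg = 0.59 × 9.8 = 5.782 m/s².
Reaction distance = 16.3889 × 0.9 = 14.750 m.
Braking distance = v²/(2a) = 268.596 / 11.564 = 23.227 m.
Total stopping distance = 14.750 + 23.227 = 37.977 m, vs 35 m available — it cannot stop in time and overshoots by 37.977 − 35 = 2.977 m.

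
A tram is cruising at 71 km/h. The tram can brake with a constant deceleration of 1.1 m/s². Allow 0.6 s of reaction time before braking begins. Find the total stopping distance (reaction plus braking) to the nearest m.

71 km/h ÷ 3.6 = 19.7222 m/s.
Reaction distance = v·t_r = 19.7222 × 0.6 = 11.833 m.
Braking distance = v²/(2a) = 19.7222² / (2 × 1.100) = 388.965 / 2.200 = 176.802 m.
Total = 11.833 + 176.802 = 188.635 m.

Total stopping distance ≈ 189 m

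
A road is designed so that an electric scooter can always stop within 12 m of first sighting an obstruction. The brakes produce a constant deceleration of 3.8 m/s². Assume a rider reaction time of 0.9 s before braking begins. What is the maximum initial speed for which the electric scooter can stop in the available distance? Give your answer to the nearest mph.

Maximum speed ≈ 15 mph

Stopping distance: v·t_r + v²/(2a) = 12 with t_r = 0.9 s and a = 3.800 m/s².
So v² + 6.840 v − 91.20 = 0.
Positive root: v = −a·t_r + √((a·t_r)² + 2a·d) = −3.420 + √(11.696 + 91.20) = 6.7238 m/s.
6.7238 m/s ÷ 0.44704 = 15.041 mph.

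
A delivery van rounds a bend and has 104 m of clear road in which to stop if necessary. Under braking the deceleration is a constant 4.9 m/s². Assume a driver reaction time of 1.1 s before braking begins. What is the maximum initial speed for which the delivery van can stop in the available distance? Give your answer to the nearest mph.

Stopping distance: v·t_r + v²/(2a) = 104 with t_r = 1.1 s and a = 4.900 m/s².
So v² + 10.780 v − 1019.20 = 0.
Positive root: v = −a·t_r + √((a·t_r)² + 2a·d) = −5.390 + √(29.052 + 1019.20) = 26.9867 m/s.
26.9867 m/s ÷ 0.44704 = 60.368 mph.

Maximum speed ≈ 60 mph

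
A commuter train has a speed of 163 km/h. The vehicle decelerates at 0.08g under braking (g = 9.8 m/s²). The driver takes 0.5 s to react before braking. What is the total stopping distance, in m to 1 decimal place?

Total stopping distance ≈ 1330.1 m

163 km/h ÷ 3.6 = 45.2778 m/s.
a = 0.08 × 9.8 = 0.784 m/s².
Reaction distance = v·t_r = 45.2778 × 0.5 = 22.639 m.
Braking distance = v²/(2a) = 45.2778² / (2 × 0.784) = 2050.079 / 1.568 = 1307.448 m.
Total = 22.639 + 1307.448 = 1330.087 m.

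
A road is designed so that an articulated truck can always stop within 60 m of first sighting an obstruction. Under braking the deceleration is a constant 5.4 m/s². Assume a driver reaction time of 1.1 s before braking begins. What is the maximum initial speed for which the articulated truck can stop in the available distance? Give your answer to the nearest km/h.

Stopping distance: v·t_r + v²/(2a) = 60 with t_r = 1.1 s and a = 5.400 m/s².
So v² + 11.880 v − 648.00 = 0.
Positive root: v = −a·t_r + √((a·t_r)² + 2a·d) = −5.940 + √(35.284 + 648.00) = 20.1997 m/s.
20.1997 m/s × 3.6 = 72.719 km/h.

Maximum speed ≈ 73 km/h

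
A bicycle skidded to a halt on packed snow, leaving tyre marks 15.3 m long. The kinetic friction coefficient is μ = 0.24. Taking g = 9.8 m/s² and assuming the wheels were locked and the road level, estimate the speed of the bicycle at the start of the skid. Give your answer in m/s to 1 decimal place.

Deceleration a = μg = 0.24 × 9.8 = 2.352 m/s².
v = √(2a·d) = √(2 × 2.352 × 15.3) = √71.971 = 8.4836 m/s.

Initial speed ≈ 8.5 m/s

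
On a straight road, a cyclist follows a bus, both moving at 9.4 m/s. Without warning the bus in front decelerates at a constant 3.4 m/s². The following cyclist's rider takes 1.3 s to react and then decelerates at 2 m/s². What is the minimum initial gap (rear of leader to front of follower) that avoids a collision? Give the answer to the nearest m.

Minimum gap ≈ 21 m

Leader travels v²/(2a_L) = 88.360 / 6.800 = 12.994 m before stopping.
Follower covers v·t_r = 9.4000 × 1.3 = 12.220 m while reacting, then v²/(2a_F) = 88.360 / 4.000 = 22.090 m while braking, for a total of 12.220 + 22.090 = 34.310 m.
Since a_F ≤ a_L and the follower starts braking later, the follower is never slower than the leader, so the closest approach is when both have stopped.
Minimum gap = 34.310 − 12.994 = 21.316 m.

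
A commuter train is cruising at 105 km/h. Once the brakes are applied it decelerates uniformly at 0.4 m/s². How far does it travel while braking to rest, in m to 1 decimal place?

105 km/h ÷ 3.6 = 29.1667 m/s.
Braking distance = v²/(2a) = 29.1667² / (2 × 0.400) = 850.696 / 0.800 = 1063.370 m.

Braking distance ≈ 1063.4 m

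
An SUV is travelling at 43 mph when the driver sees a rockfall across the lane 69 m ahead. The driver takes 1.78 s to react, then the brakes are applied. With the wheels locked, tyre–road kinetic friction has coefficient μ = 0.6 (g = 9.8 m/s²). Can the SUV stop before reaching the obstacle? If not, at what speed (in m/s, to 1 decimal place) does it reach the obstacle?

43 mph × 0.44704 = 19.2227 m/s.
a = μg = 0.6 × 9.8 = 5.880 m/s².
Reaction distance = 19.2227 × 1.78 = 34.216 m.
Braking distance = v²/(2a) = 369.512 / 11.760 = 31.421 m.
Total stopping distance = 34.216 + 31.421 = 65.637 m, vs 69 m available — it stops with 69 − 65.637 = 3.363 m to spare.

Yes — it stops about 3.4 m short of the obstacle, so it never reaches it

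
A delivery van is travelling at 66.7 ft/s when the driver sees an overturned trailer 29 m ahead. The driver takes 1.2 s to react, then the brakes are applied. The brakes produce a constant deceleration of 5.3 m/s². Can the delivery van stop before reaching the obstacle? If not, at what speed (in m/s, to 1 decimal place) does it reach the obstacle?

66.7 ft/s × 0.3048 = 20.3302 m/s.
Reaction distance = 20.3302 × 1.2 = 24.396 m.
Braking distance needed to stop: v²/(2a) = 413.317 / 10.600 = 38.992 m, so total needed = 24.396 + 38.992 = 63.388 m > 29 m — it cannot stop.
Distance remaining when braking begins: 29 − 24.396 = 4.604 m.
v² = v₀² − 2a·d = 413.317 − 2 × 5.300 × 4.604 = 364.515 m²/s².
v = √364.515 = 19.092 m/s.

No — it strikes the obstacle at 19.1 m/s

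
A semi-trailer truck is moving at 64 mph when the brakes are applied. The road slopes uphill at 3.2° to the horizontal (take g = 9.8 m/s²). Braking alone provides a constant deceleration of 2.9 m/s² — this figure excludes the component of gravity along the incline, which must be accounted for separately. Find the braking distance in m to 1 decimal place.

Braking distance ≈ 118.7 m

64 mph × 0.44704 = 28.6106 m/s.
Gravity along the uphill slope adds to the braking deceleration: a_eff = 2.900 + 9.8·sin 3.2° = 2.900 + 0.547 = 3.447 m/s².
Braking distance = v²/(2a) = 28.6106² / (2 × 3.447) = 818.566 / 6.894 = 118.736 m.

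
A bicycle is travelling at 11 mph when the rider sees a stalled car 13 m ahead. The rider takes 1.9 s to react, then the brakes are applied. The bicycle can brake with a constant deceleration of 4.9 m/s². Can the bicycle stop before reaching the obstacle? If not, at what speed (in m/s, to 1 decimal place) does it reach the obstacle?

Yes — it stops about 1.2 m short of the obstacle, so it never reaches it

11 mph × 0.44704 = 4.9174 m/s.
Reaction distance = 4.9174 × 1.9 = 9.343 m.
Braking distance = v²/(2a) = 24.181 / 9.800 = 2.467 m.
Total stopping distance = 9.343 + 2.467 = 11.810 m, vs 13 m available — it stops with 13 − 11.810 = 1.190 m to spare.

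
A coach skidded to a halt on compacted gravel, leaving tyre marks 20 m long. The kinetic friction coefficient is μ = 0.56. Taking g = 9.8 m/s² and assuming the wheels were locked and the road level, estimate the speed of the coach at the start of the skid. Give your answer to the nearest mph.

Deceleration a = μg = 0.56 × 9.8 = 5.488 m/s².
v = √(2a·d) = √(2 × 5.488 × 20) = √219.520 = 14.8162 m/s.
= 14.8162 ÷ 0.44704 = 33.143 mph.

Initial speed ≈ 33 mph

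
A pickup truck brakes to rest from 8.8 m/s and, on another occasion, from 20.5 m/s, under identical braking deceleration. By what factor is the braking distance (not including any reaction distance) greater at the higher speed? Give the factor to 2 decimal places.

Braking distance d = v²/(2a), so with a fixed, d ∝ v².
Factor = (20.5/8.8)² = 2.3295² = 5.4266.

Factor ≈ 5.43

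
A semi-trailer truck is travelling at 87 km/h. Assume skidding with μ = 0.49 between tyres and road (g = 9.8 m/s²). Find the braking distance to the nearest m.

87 km/h ÷ 3.6 = 24.1667 m/s.
a = μg = 0.49 × 9.8 = 4.802 m/s².
Braking distance = v²/(2a) = 24.1667² / (2 × 4.802) = 584.029 / 9.604 = 60.811 m.

Braking distance ≈ 61 m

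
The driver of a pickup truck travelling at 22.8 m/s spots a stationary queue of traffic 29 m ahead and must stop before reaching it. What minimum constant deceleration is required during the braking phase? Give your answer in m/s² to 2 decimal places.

v² = 2a·d ⇒ a = v²/(2d) = 22.8000² / (2 × 29.000) = 519.840 / 58.000 = 8.9628 m/s².

Required deceleration ≈ 8.96 m/s²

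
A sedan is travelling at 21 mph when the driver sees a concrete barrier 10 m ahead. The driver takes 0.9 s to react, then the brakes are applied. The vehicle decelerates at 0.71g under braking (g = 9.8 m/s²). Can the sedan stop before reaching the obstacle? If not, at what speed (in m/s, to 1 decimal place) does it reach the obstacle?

No — it strikes the obstacle at 8.2 m/s

21 mph × 0.44704 = 9.3878 m/s.
a = 0.71 × 9.8 = 6.958 m/s².
Reaction distance = 9.3878 × 0.9 = 8.449 m.
Braking distance needed to stop: v²/(2a) = 88.131 / 13.916 = 6.333 m, so total needed = 8.449 + 6.333 = 14.782 m > 10 m — it cannot stop.
Distance remaining when braking begins: 10 − 8.449 = 1.551 m.
v² = v₀² − 2a·d = 88.131 − 2 × 6.958 × 1.551 = 66.547 m²/s².
v = √66.547 = 8.158 m/s.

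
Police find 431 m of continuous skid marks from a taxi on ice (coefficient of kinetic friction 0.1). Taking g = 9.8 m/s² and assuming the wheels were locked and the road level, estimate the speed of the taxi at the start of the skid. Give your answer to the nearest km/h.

Initial speed ≈ 105 km/h

Deceleration a = μg = 0.1 × 9.8 = 0.980 m/s².
v = √(2a·d) = √(2 × 0.980 × 431) = √844.760 = 29.0648 m/s.
= 29.0648 × 3.6 = 104.633 km/h.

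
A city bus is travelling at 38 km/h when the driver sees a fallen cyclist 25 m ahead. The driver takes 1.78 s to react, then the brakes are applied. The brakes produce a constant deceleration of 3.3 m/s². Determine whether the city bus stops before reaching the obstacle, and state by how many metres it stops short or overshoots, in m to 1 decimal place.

No — it overshoots by 10.7 m

38 km/h ÷ 3.6 = 10.5556 m/s.
Reaction distance = 10.5556 × 1.78 = 18.789 m.
Braking distance = v²/(2a) = 111.421 / 6.600 = 16.882 m.
Total stopping distance = 18.789 + 16.882 = 35.671 m, vs 25 m available — it cannot stop in time and overshoots by 35.671 − 25 = 10.671 m.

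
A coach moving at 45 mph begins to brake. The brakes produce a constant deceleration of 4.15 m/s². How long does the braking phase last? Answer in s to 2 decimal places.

Braking time ≈ 4.85 s

45 mph × 0.44704 = 20.1168 m/s.
Braking time = v/a = 20.1168 / 4.150 = 4.847 s.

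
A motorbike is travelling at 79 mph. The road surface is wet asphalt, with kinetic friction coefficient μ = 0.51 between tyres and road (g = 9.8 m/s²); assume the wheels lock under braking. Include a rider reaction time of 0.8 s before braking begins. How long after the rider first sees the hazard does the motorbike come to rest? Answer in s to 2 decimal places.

Total time ≈ 7.87 s

79 mph × 0.44704 = 35.3162 m/s.
a = μg = 0.51 × 9.8 = 4.998 m/s².
Braking time = v/a = 35.3162 / 4.998 = 7.066 s.
Total = 0.8 + 7.066 = 7.866 s.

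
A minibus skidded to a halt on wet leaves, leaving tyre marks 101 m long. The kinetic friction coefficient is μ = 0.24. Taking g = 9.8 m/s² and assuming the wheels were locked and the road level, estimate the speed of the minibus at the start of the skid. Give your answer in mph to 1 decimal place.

Deceleration a = μg = 0.24 × 9.8 = 2.352 m/s².
v = √(2a·d) = √(2 × 2.352 × 101) = √475.104 = 21.7969 m/s.
= 21.7969 ÷ 0.44704 = 48.758 mph.

Initial speed ≈ 48.8 mph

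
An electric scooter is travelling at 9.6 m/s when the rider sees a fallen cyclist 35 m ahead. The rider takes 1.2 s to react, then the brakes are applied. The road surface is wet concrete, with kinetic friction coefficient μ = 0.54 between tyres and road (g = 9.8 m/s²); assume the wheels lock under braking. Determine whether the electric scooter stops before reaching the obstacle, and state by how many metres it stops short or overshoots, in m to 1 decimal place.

Yes — it stops 14.8 m short of the obstacle

a = μg = 0.54 × 9.8 = 5.292 m/s².
Reaction distance = 9.6000 × 1.2 = 11.520 m.
Braking distance = v²/(2a) = 92.160 / 10.584 = 8.707 m.
Total stopping distance = 11.520 + 8.707 = 20.227 m, vs 35 m available — it stops with 35 − 20.227 = 14.773 m to spare.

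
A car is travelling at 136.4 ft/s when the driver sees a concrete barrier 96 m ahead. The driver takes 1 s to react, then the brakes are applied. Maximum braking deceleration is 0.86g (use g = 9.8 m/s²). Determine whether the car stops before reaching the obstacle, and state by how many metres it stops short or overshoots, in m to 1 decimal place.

136.4 ft/s × 0.3048 = 41.5747 m/s.
a = 0.86 × 9.8 = 8.428 m/s².
Reaction distance = 41.5747 × 1 = 41.575 m.
Braking distance = v²/(2a) = 1728.456 / 16.856 = 102.542 m.
Total stopping distance = 41.575 + 102.542 = 144.117 m, vs 96 m available — it cannot stop in time and overshoots by 144.117 − 96 = 48.117 m.

No — it overshoots by 48.1 m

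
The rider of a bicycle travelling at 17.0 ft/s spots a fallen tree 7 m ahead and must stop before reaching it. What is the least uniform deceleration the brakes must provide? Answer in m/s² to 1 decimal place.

17 ft/s × 0.3048 = 5.1816 m/s.
v² = 2a·d ⇒ a = v²/(2d) = 5.1816² / (2 × 7.000) = 26.849 / 14.000 = 1.9178 m/s².

Required deceleration ≈ 1.9 m/s²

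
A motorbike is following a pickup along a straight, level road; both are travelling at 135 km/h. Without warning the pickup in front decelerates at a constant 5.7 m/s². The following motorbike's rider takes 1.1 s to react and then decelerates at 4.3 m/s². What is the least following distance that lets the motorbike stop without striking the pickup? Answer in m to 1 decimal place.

135 km/h ÷ 3.6 = 37.5000 m/s.
Leader travels v²/(2a_L) = 1406.250 / 11.400 = 123.355 m before stopping.
Follower covers v·t_r = 37.5000 × 1.1 = 41.250 m while reacting, then v²/(2a_F) = 1406.250 / 8.600 = 163.517 m while braking, for a total of 41.250 + 163.517 = 204.767 m.
Since a_F ≤ a_L and the follower starts braking later, the follower is never slower than the leader, so the closest approach is when both have stopped.
Minimum gap = 204.767 − 123.355 = 81.412 m.

Minimum gap ≈ 81.4 m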